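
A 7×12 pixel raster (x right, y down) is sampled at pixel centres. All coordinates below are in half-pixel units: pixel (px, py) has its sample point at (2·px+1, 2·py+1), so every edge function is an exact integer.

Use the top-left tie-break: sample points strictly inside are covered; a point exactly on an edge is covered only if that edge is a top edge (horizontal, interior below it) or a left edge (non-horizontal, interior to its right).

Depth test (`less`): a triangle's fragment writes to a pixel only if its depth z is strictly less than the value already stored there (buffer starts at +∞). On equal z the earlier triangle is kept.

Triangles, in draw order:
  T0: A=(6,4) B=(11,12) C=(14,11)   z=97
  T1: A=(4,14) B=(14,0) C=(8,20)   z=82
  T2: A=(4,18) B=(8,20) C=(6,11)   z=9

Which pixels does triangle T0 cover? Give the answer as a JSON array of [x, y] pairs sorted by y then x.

T0:
  2·area = 29  (B↔C swapped to make it positive)
  edge (6, 4)→(14, 11): d=(8,7) right/bottom  bias=-1
  edge (14, 11)→(11, 12): d=(-3,1) right/bottom  bias=-1
  edge (11, 12)→(6, 4): d=(-5,-8) top-left  bias=+0
    (3,2)@(7, 5): e=[1,25,3] → #
    (4,2)@(9, 5): e=[-13,23,19] → ·
    (3,3)@(7, 7): e=[17,19,-7] → ·
    (4,3)@(9, 7): e=[3,17,9] → #
    (5,3)@(11, 7): e=[-11,15,25] → ·
    (4,4)@(9, 9): e=[19,11,-1] → ·
    (5,4)@(11, 9): e=[5,9,15] → #
    (6,4)@(13, 9): e=[-9,7,31] → ·
    (5,5)@(11, 11): e=[21,3,5] → #
    (6,5)@(13, 11): e=[7,1,21] → #
    (5,6)@(11, 13): e=[37,-3,-5] → ·
    (6,6)@(13, 13): e=[23,-5,11] → ·
  covered (5 px):
    · · · · · · ·
    · · · · · · ·
    · · · # · · ·
    · · · · # · ·
    · · · · · # ·
    · · · · · # #
    · · · · · · ·
    · · · · · · ·
    · · · · · · ·
    · · · · · · ·
    · · · · · · ·
    · · · · · · ·
T1:
  2·area = 116
  edge (4, 14)→(14, 0): d=(10,-14) top-left  bias=+0
  edge (14, 0)→(8, 20): d=(-6,20) right/bottom  bias=-1
  edge (8, 20)→(4, 14): d=(-4,-6) top-left  bias=+0
    (6,1)@(13, 3): e=[16,2,98] → #
    (5,2)@(11, 5): e=[8,30,78] → #
    (6,2)@(13, 5): e=[36,-10,90] → ·
    (4,3)@(9, 7): e=[0,58,58] → #  [on edge]
    (6,3)@(13, 7): e=[56,-22,82] → ·
    (4,4)@(9, 9): e=[20,46,50] → #
    (6,4)@(13, 9): e=[76,-34,74] → ·
    (3,5)@(7, 11): e=[12,74,30] → #
    (5,5)@(11, 11): e=[68,-6,54] → ·
    (2,6)@(5, 13): e=[4,102,10] → #
    (5,6)@(11, 13): e=[88,-18,46] → ·
    (2,7)@(5, 15): e=[24,90,2] → #
  covered (15 px):
    · · · · · · ·
    · · · · · · #
    · · · · · # ·
    · · · · # # ·
    · · · · # # ·
    · · · # # · ·
    · · # # # · ·
    · · # # # · ·
    · · · # · · ·
    · · · · · · ·
    · · · · · · ·
    · · · · · · ·
T2:
  2·area = 32  (B↔C swapped to make it positive)
  edge (4, 18)→(6, 11): d=(2,-7) top-left  bias=+0
  edge (6, 11)→(8, 20): d=(2,9) right/bottom  bias=-1
  edge (8, 20)→(4, 18): d=(-4,-2) top-left  bias=+0
    (2,7)@(5, 15): e=[1,17,14] → #
    (3,7)@(7, 15): e=[15,-1,18] → ·
    (2,8)@(5, 17): e=[5,21,6] → #
    (3,8)@(7, 17): e=[19,3,10] → #
    (4,8)@(9, 17): e=[33,-15,14] → ·
    (2,9)@(5, 19): e=[9,25,-2] → ·
    (3,9)@(7, 19): e=[23,7,2] → #
    (4,9)@(9, 19): e=[37,-11,6] → ·
    (3,10)@(7, 21): e=[27,11,-6] → ·
  covered (4 px):
    · · · · · · ·
    · · · · · · ·
    · · · · · · ·
    · · · · · · ·
    · · · · · · ·
    · · · · · · ·
    · · · · · · ·
    · · # · · · ·
    · · # # · · ·
    · · · # · · ·
    · · · · · · ·
    · · · · · · ·

Result: [[3,2],[4,3],[5,4],[5,5],[6,5]]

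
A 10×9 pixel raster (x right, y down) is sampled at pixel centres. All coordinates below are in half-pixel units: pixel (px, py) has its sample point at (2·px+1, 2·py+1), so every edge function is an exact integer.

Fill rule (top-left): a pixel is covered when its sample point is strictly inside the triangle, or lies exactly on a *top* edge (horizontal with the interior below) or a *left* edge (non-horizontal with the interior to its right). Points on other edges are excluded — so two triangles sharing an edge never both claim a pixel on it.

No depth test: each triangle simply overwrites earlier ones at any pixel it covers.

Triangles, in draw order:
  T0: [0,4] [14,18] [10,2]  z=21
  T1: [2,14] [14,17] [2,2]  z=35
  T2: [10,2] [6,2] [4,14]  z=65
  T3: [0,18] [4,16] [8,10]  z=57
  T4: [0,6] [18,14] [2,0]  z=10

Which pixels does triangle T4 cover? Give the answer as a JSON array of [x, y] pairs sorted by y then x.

T0:
  2·area = 168  (B↔C swapped to make it positive)
  edge (0, 4)→(10, 2): d=(10,-2) top-left  bias=+0
  edge (10, 2)→(14, 18): d=(4,16) right/bottom  bias=-1
  edge (14, 18)→(0, 4): d=(-14,-14) top-left  bias=+0
    (7,0)@(15, 1): e=[0,-84,252] → ·  [on edge]
    (2,1)@(5, 3): e=[0,84,84] → █  [on edge]
    (3,1)@(7, 3): e=[4,52,112] → █
    (4,1)@(9, 3): e=[8,20,140] → █
    (5,1)@(11, 3): e=[12,-12,168] → ·
    (0,2)@(1, 5): e=[12,156,0] → █  [on edge]
    (1,2)@(3, 5): e=[16,124,28] → █
    (5,2)@(11, 5): e=[32,-4,140] → ·
    (0,3)@(1, 7): e=[32,164,-28] → ·
    (1,3)@(3, 7): e=[36,132,0] → █  [on edge]
    (5,3)@(11, 7): e=[52,4,112] → █
    (6,3)@(13, 7): e=[56,-28,140] → ·
    (2,4)@(5, 9): e=[60,108,0] → █  [on edge]
    (3,5)@(7, 11): e=[84,84,0] → █  [on edge]
    (4,6)@(9, 13): e=[108,60,0] → █  [on edge]
    (5,7)@(11, 15): e=[132,36,0] → █  [on edge]
    (6,8)@(13, 17): e=[156,12,0] → █  [on edge]
  covered (25 px):
    · · · · · · · · · ·
    · · █ █ █ · · · · ·
    █ █ █ █ █ · · · · ·
    · █ █ █ █ █ · · · ·
    · · █ █ █ █ · · · ·
    · · · █ █ █ · · · ·
    · · · · █ █ · · · ·
    · · · · · █ █ · · ·
    · · · · · · █ · · ·
T1:
  2·area = 144  (B↔C swapped to make it positive)
  edge (2, 14)→(2, 2): d=(0,-12) top-left  bias=+0
  edge (2, 2)→(14, 17): d=(12,15) right/bottom  bias=-1
  edge (14, 17)→(2, 14): d=(-12,-3) top-left  bias=+0
    (1,2)@(3, 5): e=[12,21,111] → █
    (2,2)@(5, 5): e=[36,-9,117] → ·
    (1,3)@(3, 7): e=[12,45,87] → █
    (2,3)@(5, 7): e=[36,15,93] → █
    (3,3)@(7, 7): e=[60,-15,99] → ·
    (1,4)@(3, 9): e=[12,69,63] → █
    (3,4)@(7, 9): e=[60,9,75] → █
    (4,4)@(9, 9): e=[84,-21,81] → ·
    (1,5)@(3, 11): e=[12,93,39] → █
    (4,5)@(9, 11): e=[84,3,57] → █
    (5,5)@(11, 11): e=[108,-27,63] → ·
    (1,6)@(3, 13): e=[12,117,15] → █
  covered (17 px):
    · · · · · · · · · ·
    · · · · · · · · · ·
    · █ · · · · · · · ·
    · █ █ · · · · · · ·
    · █ █ █ · · · · · ·
    · █ █ █ █ · · · · ·
    · █ █ █ █ · · · · ·
    · · · █ █ █ · · · ·
    · · · · · · · · · ·
T2:
  2·area = 48  (B↔C swapped to make it positive)
  edge (10, 2)→(4, 14): d=(-6,12) right/bottom  bias=-1
  edge (4, 14)→(6, 2): d=(2,-12) top-left  bias=+0
  edge (6, 2)→(10, 2): d=(4,0) top-left  bias=+0
    (3,1)@(7, 3): e=[30,14,4] → █
    (4,1)@(9, 3): e=[6,38,4] → █
    (5,1)@(11, 3): e=[-18,62,4] → ·
    (3,2)@(7, 5): e=[18,18,12] → █
    (4,2)@(9, 5): e=[-6,42,12] → ·
    (3,3)@(7, 7): e=[6,22,20] → █
    (4,3)@(9, 7): e=[-18,46,20] → ·
    (2,4)@(5, 9): e=[18,2,28] → █
    (3,4)@(7, 9): e=[-6,26,28] → ·
    (2,5)@(5, 11): e=[6,6,36] → █
    (3,5)@(7, 11): e=[-18,30,36] → ·
    (2,6)@(5, 13): e=[-6,10,44] → ·
  covered (6 px):
    · · · · · · · · · ·
    · · · █ █ · · · · ·
    · · · █ · · · · · ·
    · · · █ · · · · · ·
    · · █ · · · · · · ·
    · · █ · · · · · · ·
    · · · · · · · · · ·
    · · · · · · · · · ·
    · · · · · · · · · ·
T3:
  2·area = 16  (B↔C swapped to make it positive)
  edge (0, 18)→(8, 10): d=(8,-8) top-left  bias=+0
  edge (8, 10)→(4, 16): d=(-4,6) right/bottom  bias=-1
  edge (4, 16)→(0, 18): d=(-4,2) right/bottom  bias=-1
    (8,0)@(17, 1): e=[0,-18,34] → ·  [on edge]
    (7,1)@(15, 3): e=[0,-14,30] → ·  [on edge]
    (6,2)@(13, 5): e=[0,-10,26] → ·  [on edge]
    (5,3)@(11, 7): e=[0,-6,22] → ·  [on edge]
    (4,4)@(9, 9): e=[0,-2,18] → ·  [on edge]
    (3,5)@(7, 11): e=[0,2,14] → █  [on edge]
    (4,5)@(9, 11): e=[16,-10,10] → ·
    (2,6)@(5, 13): e=[0,6,10] → █  [on edge]
    (3,6)@(7, 13): e=[16,-6,6] → ·
    (1,7)@(3, 15): e=[0,10,6] → █  [on edge]
    (2,7)@(5, 15): e=[16,-2,2] → ·
    (0,8)@(1, 17): e=[0,14,2] → █  [on edge]
  covered (4 px):
    · · · · · · · · · ·
    · · · · · · · · · ·
    · · · · · · · · · ·
    · · · · · · · · · ·
    · · · · · · · · · ·
    · · · █ · · · · · ·
    · · █ · · · · · · ·
    · █ · · · · · · · ·
    █ · · · · · · · · ·
T4:
  2·area = 124  (B↔C swapped to make it positive)
  edge (0, 6)→(2, 0): d=(2,-6) top-left  bias=+0
  edge (2, 0)→(18, 14): d=(16,14) right/bottom  bias=-1
  edge (18, 14)→(0, 6): d=(-18,-8) top-left  bias=+0
    (1,0)@(3, 1): e=[8,2,114] → █
    (2,0)@(5, 1): e=[20,-26,130] → ·
    (0,1)@(1, 3): e=[0,62,62] → █  [on edge]
    (2,1)@(5, 3): e=[24,6,94] → █
    (3,1)@(7, 3): e=[36,-22,110] → ·
    (0,2)@(1, 5): e=[4,94,26] → █
    (3,2)@(7, 5): e=[40,10,74] → █
    (4,2)@(9, 5): e=[52,-18,90] → ·
    (0,3)@(1, 7): e=[8,126,-10] → ·
    (1,3)@(3, 7): e=[20,98,6] → █
    (4,3)@(9, 7): e=[56,14,54] → █
    (5,3)@(11, 7): e=[68,-14,70] → ·
  covered (16 px):
    · █ · · · · · · · ·
    █ █ █ · · · · · · ·
    █ █ █ █ · · · · · ·
    · █ █ █ █ · · · · ·
    · · · █ █ █ · · · ·
    · · · · · · █ · · ·
    · · · · · · · · · ·
    · · · · · · · · · ·
    · · · · · · · · · ·

Final: [[1,0],[0,1],[1,1],[2,1],[0,2],[1,2],[2,2],[3,2],[1,3],[2,3],[3,3],[4,3],[3,4],[4,4],[5,4],[6,5]]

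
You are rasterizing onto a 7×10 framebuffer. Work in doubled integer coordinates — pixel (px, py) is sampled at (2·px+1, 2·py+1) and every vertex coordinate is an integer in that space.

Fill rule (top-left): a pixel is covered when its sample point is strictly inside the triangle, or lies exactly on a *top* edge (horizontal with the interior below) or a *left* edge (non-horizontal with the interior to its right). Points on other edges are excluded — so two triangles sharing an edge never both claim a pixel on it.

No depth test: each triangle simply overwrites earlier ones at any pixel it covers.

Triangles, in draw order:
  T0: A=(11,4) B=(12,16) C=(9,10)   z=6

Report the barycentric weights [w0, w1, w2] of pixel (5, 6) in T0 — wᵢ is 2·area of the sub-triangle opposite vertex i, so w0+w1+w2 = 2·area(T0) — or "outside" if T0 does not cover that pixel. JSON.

T0:
  2·area = 30
  edge (11, 4)→(12, 16): d=(1,12) right/bottom  bias=-1
  edge (12, 16)→(9, 10): d=(-3,-6) top-left  bias=+0
  edge (9, 10)→(11, 4): d=(2,-6) top-left  bias=+0
    (5,2)@(11, 5): e=[1,27,2] → █
    (6,2)@(13, 5): e=[-23,39,14] → ·
    (5,3)@(11, 7): e=[3,21,6] → █
    (6,3)@(13, 7): e=[-21,33,18] → ·
    (5,4)@(11, 9): e=[5,15,10] → █
    (6,4)@(13, 9): e=[-19,27,22] → ·
    (5,5)@(11, 11): e=[7,9,14] → █
    (6,5)@(13, 11): e=[-17,21,26] → ·
    (5,6)@(11, 13): e=[9,3,18] → █
    (6,6)@(13, 13): e=[-15,15,30] → ·
    (5,7)@(11, 15): e=[11,-3,22] → ·
  covered (5 px):
    · · · · · · ·
    · · · · · · ·
    · · · · · █ ·
    · · · · · █ ·
    · · · · · █ ·
    · · · · · █ ·
    · · · · · █ ·
    · · · · · · ·
    · · · · · · ·
    · · · · · · ·

Final: [3,18,9]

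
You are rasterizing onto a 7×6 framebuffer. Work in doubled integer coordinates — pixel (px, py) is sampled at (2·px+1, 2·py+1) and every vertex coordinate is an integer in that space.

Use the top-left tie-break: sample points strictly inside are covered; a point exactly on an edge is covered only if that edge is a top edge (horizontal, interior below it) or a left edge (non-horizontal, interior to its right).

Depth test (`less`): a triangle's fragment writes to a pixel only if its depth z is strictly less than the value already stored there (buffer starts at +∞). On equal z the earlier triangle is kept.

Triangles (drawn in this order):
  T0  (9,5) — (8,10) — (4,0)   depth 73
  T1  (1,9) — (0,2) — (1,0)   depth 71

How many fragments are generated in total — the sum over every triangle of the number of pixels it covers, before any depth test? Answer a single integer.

T0:
  2·area = 30
  edge (9, 5)→(8, 10): d=(-1,5) right/bottom  bias=-1
  edge (8, 10)→(4, 0): d=(-4,-10) top-left  bias=+0
  edge (4, 0)→(9, 5): d=(5,5) right/bottom  bias=-1
    (2,0)@(5, 1): e=[24,6,0] → ·  [on edge]
    (3,1)@(7, 3): e=[12,18,0] → ·  [on edge]
    (3,2)@(7, 5): e=[10,10,10] → #
    (4,2)@(9, 5): e=[0,30,0] → ·  [on edge]
    (3,3)@(7, 7): e=[8,2,20] → #
    (4,3)@(9, 7): e=[-2,22,10] → ·
    (5,3)@(11, 7): e=[-12,42,0] → ·  [on edge]
    (3,4)@(7, 9): e=[6,-6,30] → ·
    (6,4)@(13, 9): e=[-24,54,0] → ·  [on edge]
  covered (2 px):
    · · · · · · ·
    · · · · · · ·
    · · · # · · ·
    · · · # · · ·
    · · · · · · ·
    · · · · · · ·
T1:
  2·area = 9
  edge (1, 9)→(0, 2): d=(-1,-7) top-left  bias=+0
  edge (0, 2)→(1, 0): d=(1,-2) top-left  bias=+0
  edge (1, 0)→(1, 9): d=(0,9) right/bottom  bias=-1
    (0,0)@(1, 1): e=[8,1,0] → ·  [on edge]
    (0,1)@(1, 3): e=[6,3,0] → ·  [on edge]
    (0,2)@(1, 5): e=[4,5,0] → ·  [on edge]
    (0,3)@(1, 7): e=[2,7,0] → ·  [on edge]
    (0,4)@(1, 9): e=[0,9,0] → ·  [on edge]
    (0,5)@(1, 11): e=[-2,11,0] → ·  [on edge]
  covered (0 px):
    · · · · · · ·
    · · · · · · ·
    · · · · · · ·
    · · · · · · ·
    · · · · · · ·
    · · · · · · ·

Result: 2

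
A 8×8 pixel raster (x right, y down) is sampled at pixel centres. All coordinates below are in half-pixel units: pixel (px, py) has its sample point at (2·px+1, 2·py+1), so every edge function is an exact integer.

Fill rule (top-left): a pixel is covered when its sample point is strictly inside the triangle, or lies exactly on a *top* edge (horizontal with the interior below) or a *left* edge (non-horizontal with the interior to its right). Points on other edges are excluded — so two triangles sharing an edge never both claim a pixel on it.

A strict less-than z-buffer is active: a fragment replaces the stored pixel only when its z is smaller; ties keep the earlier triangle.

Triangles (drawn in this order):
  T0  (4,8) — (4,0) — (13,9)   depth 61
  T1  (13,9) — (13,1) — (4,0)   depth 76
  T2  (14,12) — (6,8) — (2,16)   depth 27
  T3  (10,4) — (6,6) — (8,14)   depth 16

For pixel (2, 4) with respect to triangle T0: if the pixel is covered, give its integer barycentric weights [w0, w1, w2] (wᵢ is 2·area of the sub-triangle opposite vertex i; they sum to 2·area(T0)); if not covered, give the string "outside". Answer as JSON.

T0:
  2·area = 72
  edge (4, 8)→(4, 0): d=(0,-8) top-left  bias=+0
  edge (4, 0)→(13, 9): d=(9,9) right/bottom  bias=-1
  edge (13, 9)→(4, 8): d=(-9,-1) top-left  bias=+0
    (2,0)@(5, 1): e=[8,0,64] → ·  [on edge]
    (2,1)@(5, 3): e=[8,18,46] → #
    (3,1)@(7, 3): e=[24,0,48] → ·  [on edge]
    (2,2)@(5, 5): e=[8,36,28] → #
    (3,2)@(7, 5): e=[24,18,30] → #
    (4,2)@(9, 5): e=[40,0,32] → ·  [on edge]
    (2,3)@(5, 7): e=[8,54,10] → #
    (4,3)@(9, 7): e=[40,18,14] → #
    (5,3)@(11, 7): e=[56,0,16] → ·  [on edge]
    (2,4)@(5, 9): e=[8,72,-8] → ·
    (3,4)@(7, 9): e=[24,54,-6] → ·
    (4,4)@(9, 9): e=[40,36,-4] → ·
    (6,4)@(13, 9): e=[72,0,0] → ·  [on edge]
    (7,5)@(15, 11): e=[88,0,-16] → ·  [on edge]
  covered (6 px):
    · · · · · · · ·
    · · # · · · · ·
    · · # # · · · ·
    · · # # # · · ·
    · · · · · · · ·
    · · · · · · · ·
    · · · · · · · ·
    · · · · · · · ·
T1:
  2·area = 72  (B↔C swapped to make it positive)
  edge (13, 9)→(4, 0): d=(-9,-9) top-left  bias=+0
  edge (4, 0)→(13, 1): d=(9,1) right/bottom  bias=-1
  edge (13, 1)→(13, 9): d=(0,8) right/bottom  bias=-1
    (2,0)@(5, 1): e=[0,8,64] → #  [on edge]
    (3,0)@(7, 1): e=[18,6,48] → #
    (4,0)@(9, 1): e=[36,4,32] → #
    (5,0)@(11, 1): e=[54,2,16] → #
    (6,0)@(13, 1): e=[72,0,0] → ·  [on edge]
    (2,1)@(5, 3): e=[-18,26,64] → ·
    (3,1)@(7, 3): e=[0,24,48] → #  [on edge]
    (6,1)@(13, 3): e=[54,18,0] → ·  [on edge]
    (3,2)@(7, 5): e=[-18,42,48] → ·
    (4,2)@(9, 5): e=[0,40,32] → #  [on edge]
    (6,2)@(13, 5): e=[36,36,0] → ·  [on edge]
    (4,3)@(9, 7): e=[-18,58,32] → ·
    (5,3)@(11, 7): e=[0,56,16] → #  [on edge]
    (6,3)@(13, 7): e=[18,54,0] → ·  [on edge]
    (6,4)@(13, 9): e=[0,72,0] → ·  [on edge]
    (6,5)@(13, 11): e=[-18,90,0] → ·  [on edge]
    (7,5)@(15, 11): e=[0,88,-16] → ·  [on edge]
    (6,6)@(13, 13): e=[-36,108,0] → ·  [on edge]
    (6,7)@(13, 15): e=[-54,126,0] → ·  [on edge]
  covered (10 px):
    · · # # # # · ·
    · · · # # # · ·
    · · · · # # · ·
    · · · · · # · ·
    · · · · · · · ·
    · · · · · · · ·
    · · · · · · · ·
    · · · · · · · ·
T2:
  2·area = 80  (B↔C swapped to make it positive)
  edge (14, 12)→(2, 16): d=(-12,4) right/bottom  bias=-1
  edge (2, 16)→(6, 8): d=(4,-8) top-left  bias=+0
  edge (6, 8)→(14, 12): d=(8,4) right/bottom  bias=-1
    (3,4)@(7, 9): e=[64,12,4] → #
    (4,4)@(9, 9): e=[56,28,-4] → ·
    (2,5)@(5, 11): e=[48,4,28] → #
    (4,5)@(9, 11): e=[32,36,12] → #
    (5,5)@(11, 11): e=[24,52,4] → #
    (6,5)@(13, 11): e=[16,68,-4] → ·
    (2,6)@(5, 13): e=[24,12,44] → #
    (5,6)@(11, 13): e=[0,60,20] → ·  [on edge]
    (1,7)@(3, 15): e=[8,4,68] → #
    (2,7)@(5, 15): e=[0,20,60] → ·  [on edge]
    (3,7)@(7, 15): e=[-8,36,52] → ·
    (4,7)@(9, 15): e=[-16,52,44] → ·
  covered (9 px):
    · · · · · · · ·
    · · · · · · · ·
    · · · · · · · ·
    · · · · · · · ·
    · · · # · · · ·
    · · # # # # · ·
    · · # # # · · ·
    · # · · · · · ·
T3:
  2·area = 36  (B↔C swapped to make it positive)
  edge (10, 4)→(8, 14): d=(-2,10) right/bottom  bias=-1
  edge (8, 14)→(6, 6): d=(-2,-8) top-left  bias=+0
  edge (6, 6)→(10, 4): d=(4,-2) top-left  bias=+0
    (4,2)@(9, 5): e=[8,26,2] → #
    (5,2)@(11, 5): e=[-12,42,6] → ·
    (3,3)@(7, 7): e=[24,6,6] → #
    (5,3)@(11, 7): e=[-16,38,14] → ·
    (3,4)@(7, 9): e=[20,2,14] → #
    (4,4)@(9, 9): e=[0,18,18] → ·  [on edge]
    (3,5)@(7, 11): e=[16,-2,22] → ·
  covered (4 px):
    · · · · · · · ·
    · · · · · · · ·
    · · · · # · · ·
    · · · # # · · ·
    · · · # · · · ·
    · · · · · · · ·
    · · · · · · · ·
    · · · · · · · ·

Answer: "outside"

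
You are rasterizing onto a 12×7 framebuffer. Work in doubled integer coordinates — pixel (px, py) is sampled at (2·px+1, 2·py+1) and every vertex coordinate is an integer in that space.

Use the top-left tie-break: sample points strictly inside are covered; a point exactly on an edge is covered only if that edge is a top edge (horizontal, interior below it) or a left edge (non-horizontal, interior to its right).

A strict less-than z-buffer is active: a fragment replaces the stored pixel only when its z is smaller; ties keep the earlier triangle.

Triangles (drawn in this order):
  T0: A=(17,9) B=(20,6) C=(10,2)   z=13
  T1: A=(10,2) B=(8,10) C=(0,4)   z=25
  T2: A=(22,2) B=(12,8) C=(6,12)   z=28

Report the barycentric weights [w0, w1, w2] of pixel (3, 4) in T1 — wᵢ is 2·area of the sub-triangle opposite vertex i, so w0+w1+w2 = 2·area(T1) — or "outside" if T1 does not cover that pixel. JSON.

T0:
  2·area = 42  (B↔C swapped to make it positive)
  edge (17, 9)→(10, 2): d=(-7,-7) top-left  bias=+0
  edge (10, 2)→(20, 6): d=(10,4) right/bottom  bias=-1
  edge (20, 6)→(17, 9): d=(-3,3) right/bottom  bias=-1
    (4,0)@(9, 1): e=[0,-6,48] → ·  [on edge]
    (5,1)@(11, 3): e=[0,6,36] → #  [on edge]
    (6,1)@(13, 3): e=[14,-2,30] → ·
    (11,1)@(23, 3): e=[84,-42,0] → ·  [on edge]
    (5,2)@(11, 5): e=[-14,26,30] → ·
    (6,2)@(13, 5): e=[0,18,24] → #  [on edge]
    (7,2)@(15, 5): e=[14,10,18] → #
    (8,2)@(17, 5): e=[28,2,12] → #
    (9,2)@(19, 5): e=[42,-6,6] → ·
    (10,2)@(21, 5): e=[56,-14,0] → ·  [on edge]
    (6,3)@(13, 7): e=[-14,38,18] → ·
    (7,3)@(15, 7): e=[0,30,12] → #  [on edge]
    (9,3)@(19, 7): e=[28,14,0] → ·  [on edge]
    (8,4)@(17, 9): e=[0,42,0] → ·  [on edge]
    (7,5)@(15, 11): e=[-28,70,0] → ·  [on edge]
    (9,5)@(19, 11): e=[0,54,-12] → ·  [on edge]
    (6,6)@(13, 13): e=[-56,98,0] → ·  [on edge]
    (10,6)@(21, 13): e=[0,66,-24] → ·  [on edge]
  covered (6 px):
    · · · · · · · · · · · ·
    · · · · · # · · · · · ·
    · · · · · · # # # · · ·
    · · · · · · · # # · · ·
    · · · · · · · · · · · ·
    · · · · · · · · · · · ·
    · · · · · · · · · · · ·
T1:
  2·area = 76
  edge (10, 2)→(8, 10): d=(-2,8) right/bottom  bias=-1
  edge (8, 10)→(0, 4): d=(-8,-6) top-left  bias=+0
  edge (0, 4)→(10, 2): d=(10,-2) top-left  bias=+0
    (7,0)@(15, 1): e=[-38,114,0] → ·  [on edge]
    (2,1)@(5, 3): e=[38,38,0] → #  [on edge]
    (3,1)@(7, 3): e=[22,50,4] → #
    (4,1)@(9, 3): e=[6,62,8] → #
    (5,1)@(11, 3): e=[-10,74,12] → ·
    (1,2)@(3, 5): e=[50,10,16] → #
    (5,2)@(11, 5): e=[-14,58,32] → ·
    (1,3)@(3, 7): e=[46,-6,36] → ·
    (2,3)@(5, 7): e=[30,6,40] → #
    (4,3)@(9, 7): e=[-2,30,48] → ·
    (2,4)@(5, 9): e=[26,-10,60] → ·
    (3,4)@(7, 9): e=[10,2,64] → #
  covered (10 px):
    · · · · · · · · · · · ·
    · · # # # · · · · · · ·
    · # # # # · · · · · · ·
    · · # # · · · · · · · ·
    · · · # · · · · · · · ·
    · · · · · · · · · · · ·
    · · · · · · · · · · · ·
T2:
  2·area = 4  (B↔C swapped to make it positive)
  edge (22, 2)→(6, 12): d=(-16,10) right/bottom  bias=-1
  edge (6, 12)→(12, 8): d=(6,-4) top-left  bias=+0
  edge (12, 8)→(22, 2): d=(10,-6) top-left  bias=+0
    (8,2)@(17, 5): e=[2,2,0] → #  [on edge]
    (9,2)@(19, 5): e=[-18,10,12] → ·
    (8,3)@(17, 7): e=[-30,14,20] → ·
    (3,5)@(7, 11): e=[6,-2,0] → ·  [on edge]
  covered (1 px):
    · · · · · · · · · · · ·
    · · · · · · · · · · · ·
    · · · · · · · · # · · ·
    · · · · · · · · · · · ·
    · · · · · · · · · · · ·
    · · · · · · · · · · · ·
    · · · · · · · · · · · ·

Answer: [2,64,10]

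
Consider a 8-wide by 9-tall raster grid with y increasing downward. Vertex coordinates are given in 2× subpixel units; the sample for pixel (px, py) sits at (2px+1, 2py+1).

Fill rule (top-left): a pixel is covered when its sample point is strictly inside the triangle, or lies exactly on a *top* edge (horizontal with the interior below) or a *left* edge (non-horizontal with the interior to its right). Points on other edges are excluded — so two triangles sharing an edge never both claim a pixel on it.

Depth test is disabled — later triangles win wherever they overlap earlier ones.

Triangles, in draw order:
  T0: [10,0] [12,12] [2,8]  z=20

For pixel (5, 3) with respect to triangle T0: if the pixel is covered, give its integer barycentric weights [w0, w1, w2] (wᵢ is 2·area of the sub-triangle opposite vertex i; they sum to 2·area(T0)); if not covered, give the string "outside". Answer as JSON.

T0:
  2·area = 112
  edge (10, 0)→(12, 12): d=(2,12) right/bottom  bias=-1
  edge (12, 12)→(2, 8): d=(-10,-4) top-left  bias=+0
  edge (2, 8)→(10, 0): d=(8,-8) top-left  bias=+0
    (4,0)@(9, 1): e=[14,98,0] → █  [on edge]
    (5,0)@(11, 1): e=[-10,106,16] → ·
    (3,1)@(7, 3): e=[42,70,0] → █  [on edge]
    (5,1)@(11, 3): e=[-6,86,32] → ·
    (2,2)@(5, 5): e=[70,42,0] → █  [on edge]
    (5,2)@(11, 5): e=[-2,66,48] → ·
    (1,3)@(3, 7): e=[98,14,0] → █  [on edge]
    (5,3)@(11, 7): e=[2,46,64] → █
    (6,3)@(13, 7): e=[-22,54,80] → ·
    (0,4)@(1, 9): e=[126,-14,0] → ·  [on edge]
    (1,4)@(3, 9): e=[102,-6,16] → ·
    (2,4)@(5, 9): e=[78,2,32] → █
  covered (16 px):
    · · · · █ · · ·
    · · · █ █ · · ·
    · · █ █ █ · · ·
    · █ █ █ █ █ · ·
    · · █ █ █ █ · ·
    · · · · · █ · ·
    · · · · · · · ·
    · · · · · · · ·
    · · · · · · · ·

Answer: [46,64,2]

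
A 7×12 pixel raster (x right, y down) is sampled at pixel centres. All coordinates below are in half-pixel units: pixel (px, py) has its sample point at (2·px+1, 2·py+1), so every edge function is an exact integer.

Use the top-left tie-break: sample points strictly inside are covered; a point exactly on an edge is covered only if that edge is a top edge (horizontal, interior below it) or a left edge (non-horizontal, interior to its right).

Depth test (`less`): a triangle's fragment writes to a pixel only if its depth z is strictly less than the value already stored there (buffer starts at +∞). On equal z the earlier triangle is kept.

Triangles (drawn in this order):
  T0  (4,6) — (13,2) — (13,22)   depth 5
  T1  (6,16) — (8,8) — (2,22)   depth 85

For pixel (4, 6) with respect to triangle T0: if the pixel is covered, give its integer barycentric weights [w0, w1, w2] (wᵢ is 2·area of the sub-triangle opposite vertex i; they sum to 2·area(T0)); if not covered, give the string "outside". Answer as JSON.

T0:
  2·area = 180
  edge (4, 6)→(13, 2): d=(9,-4) top-left  bias=+0
  edge (13, 2)→(13, 22): d=(0,20) right/bottom  bias=-1
  edge (13, 22)→(4, 6): d=(-9,-16) top-left  bias=+0
    (6,0)@(13, 1): e=[-9,0,189] → .  [on edge]
    (5,1)@(11, 3): e=[1,40,139] → X
    (6,1)@(13, 3): e=[9,0,171] → .  [on edge]
    (3,2)@(7, 5): e=[3,120,57] → X
    (4,2)@(9, 5): e=[11,80,89] → X
    (6,2)@(13, 5): e=[27,0,153] → .  [on edge]
    (2,3)@(5, 7): e=[13,160,7] → X
    (6,3)@(13, 7): e=[45,0,135] → .  [on edge]
    (2,4)@(5, 9): e=[31,160,-11] → .
    (3,4)@(7, 9): e=[39,120,21] → X
    (6,4)@(13, 9): e=[63,0,117] → .  [on edge]
    (3,5)@(7, 11): e=[57,120,3] → X
    (6,5)@(13, 11): e=[81,0,99] → .  [on edge]
    (6,6)@(13, 13): e=[99,0,81] → .  [on edge]
    (6,7)@(13, 15): e=[117,0,63] → .  [on edge]
    (6,8)@(13, 17): e=[135,0,45] → .  [on edge]
    (6,9)@(13, 19): e=[153,0,27] → .  [on edge]
    (6,10)@(13, 21): e=[171,0,9] → .  [on edge]
    (6,11)@(13, 23): e=[189,0,-9] → .  [on edge]
  covered (18 px):
    . . . . . . .
    . . . . . X .
    . . . X X X .
    . . X X X X .
    . . . X X X .
    . . . X X X .
    . . . . X X .
    . . . . . X .
    . . . . . X .
    . . . . . . .
    . . . . . . .
    . . . . . . .
T1:
  2·area = 20  (B↔C swapped to make it positive)
  edge (6, 16)→(2, 22): d=(-4,6) right/bottom  bias=-1
  edge (2, 22)→(8, 8): d=(6,-14) top-left  bias=+0
  edge (8, 8)→(6, 16): d=(-2,8) right/bottom  bias=-1
    (5,0)@(11, 1): e=[30,0,-10] → .  [on edge]
    (3,5)@(7, 11): e=[14,4,2] → X
    (4,5)@(9, 11): e=[2,32,-14] → .
    (3,6)@(7, 13): e=[6,16,-2] → .
    (2,7)@(5, 15): e=[10,0,10] → X  [on edge]
    (3,7)@(7, 15): e=[-2,28,-6] → .
    (2,8)@(5, 17): e=[2,12,6] → X
    (3,8)@(7, 17): e=[-10,40,-10] → .
    (2,9)@(5, 19): e=[-6,24,2] → .
  covered (3 px):
    . . . . . . .
    . . . . . . .
    . . . . . . .
    . . . . . . .
    . . . . . . .
    . . . X . . .
    . . . . . . .
    . . X . . . .
    . . X . . . .
    . . . . . . .
    . . . . . . .
    . . . . . . .

Result: [80,17,83]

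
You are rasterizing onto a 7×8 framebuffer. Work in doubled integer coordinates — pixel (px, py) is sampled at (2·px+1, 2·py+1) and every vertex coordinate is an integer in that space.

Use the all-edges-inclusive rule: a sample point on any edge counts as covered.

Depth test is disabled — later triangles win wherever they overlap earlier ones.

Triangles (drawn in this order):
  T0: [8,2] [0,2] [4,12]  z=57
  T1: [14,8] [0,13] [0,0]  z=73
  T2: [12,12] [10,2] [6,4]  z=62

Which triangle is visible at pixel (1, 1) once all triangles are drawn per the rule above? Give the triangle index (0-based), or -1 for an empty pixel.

T0:
  2·area = 80  (B↔C swapped to make it positive)
  edge (8, 2)→(4, 12): d=(-4,10) inclusive
  edge (4, 12)→(0, 2): d=(-4,-10) inclusive
  edge (0, 2)→(8, 2): d=(8,0) inclusive
    (0,1)@(1, 3): e=[66,6,8] → X
    (1,1)@(3, 3): e=[46,26,8] → X
    (2,1)@(5, 3): e=[26,46,8] → X
    (3,1)@(7, 3): e=[6,66,8] → X
    (4,1)@(9, 3): e=[-14,86,8] → .
    (0,2)@(1, 5): e=[58,-2,24] → .
    (1,2)@(3, 5): e=[38,18,24] → X
    (3,2)@(7, 5): e=[-2,58,24] → .
    (1,3)@(3, 7): e=[30,10,40] → X
    (3,3)@(7, 7): e=[-10,50,40] → .
    (1,4)@(3, 9): e=[22,2,56] → X
    (3,4)@(7, 9): e=[-18,42,56] → .
  covered (10 px):
    . . . . . . .
    X X X X . . .
    . X X . . . .
    . X X . . . .
    . X X . . . .
    . . . . . . .
    . . . . . . .
    . . . . . . .
T1:
  2·area = 182
  edge (14, 8)→(0, 13): d=(-14,5) inclusive
  edge (0, 13)→(0, 0): d=(0,-13) inclusive
  edge (0, 0)→(14, 8): d=(14,8) inclusive
    (0,0)@(1, 1): e=[163,13,6] → X
    (1,0)@(3, 1): e=[153,39,-10] → .
    (0,1)@(1, 3): e=[135,13,34] → X
    (1,1)@(3, 3): e=[125,39,18] → X
    (2,1)@(5, 3): e=[115,65,2] → X
    (3,1)@(7, 3): e=[105,91,-14] → .
    (0,2)@(1, 5): e=[107,13,62] → X
    (3,2)@(7, 5): e=[77,91,14] → X
    (4,2)@(9, 5): e=[67,117,-2] → .
    (0,3)@(1, 7): e=[79,13,90] → X
    (4,3)@(9, 7): e=[39,117,26] → X
    (5,3)@(11, 7): e=[29,143,10] → X
  covered (23 px):
    X . . . . . .
    X X X . . . .
    X X X X . . .
    X X X X X X .
    X X X X X X .
    X X X . . . .
    . . . . . . .
    . . . . . . .
T2:
  2·area = 44  (B↔C swapped to make it positive)
  edge (12, 12)→(6, 4): d=(-6,-8) inclusive
  edge (6, 4)→(10, 2): d=(4,-2) inclusive
  edge (10, 2)→(12, 12): d=(2,10) inclusive
    (4,1)@(9, 3): e=[30,2,12] → X
    (5,1)@(11, 3): e=[46,6,-8] → .
    (3,2)@(7, 5): e=[2,6,36] → X
    (5,2)@(11, 5): e=[34,14,-4] → .
    (3,3)@(7, 7): e=[-10,14,40] → .
    (4,3)@(9, 7): e=[6,18,20] → X
    (5,3)@(11, 7): e=[22,22,0] → X  [on edge]
    (6,3)@(13, 7): e=[38,26,-20] → .
    (4,4)@(9, 9): e=[-6,26,24] → .
    (5,4)@(11, 9): e=[10,30,4] → X
    (6,4)@(13, 9): e=[26,34,-16] → .
    (5,5)@(11, 11): e=[-2,38,8] → .
  covered (6 px):
    . . . . . . .
    . . . . X . .
    . . . X X . .
    . . . . X X .
    . . . . . X .
    . . . . . . .
    . . . . . . .
    . . . . . . .

Z-buffer (winner per pixel, '.' = empty):
  1 . . . . . .
  1 1 1 0 2 . .
  1 1 1 2 2 . .
  1 1 1 1 2 2 .
  1 1 1 1 1 2 .
  1 1 1 . . . .
  . . . . . . .
  . . . . . . .

Final: 1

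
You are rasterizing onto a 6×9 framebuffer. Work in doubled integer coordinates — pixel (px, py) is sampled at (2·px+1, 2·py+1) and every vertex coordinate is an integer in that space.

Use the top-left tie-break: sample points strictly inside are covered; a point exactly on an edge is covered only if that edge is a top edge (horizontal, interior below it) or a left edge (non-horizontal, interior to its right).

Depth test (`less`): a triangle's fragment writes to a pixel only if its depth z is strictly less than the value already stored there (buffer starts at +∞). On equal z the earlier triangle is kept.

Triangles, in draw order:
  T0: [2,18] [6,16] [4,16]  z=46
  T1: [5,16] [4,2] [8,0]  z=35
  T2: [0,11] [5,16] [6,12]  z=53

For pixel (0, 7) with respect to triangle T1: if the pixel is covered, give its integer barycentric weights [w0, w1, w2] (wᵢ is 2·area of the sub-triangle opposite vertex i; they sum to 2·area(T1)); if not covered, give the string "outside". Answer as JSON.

T0:
  2·area = 4  (B↔C swapped to make it positive)
  edge (2, 18)→(4, 16): d=(2,-2) top-left  bias=+0
  edge (4, 16)→(6, 16): d=(2,0) top-left  bias=+0
  edge (6, 16)→(2, 18): d=(-4,2) right/bottom  bias=-1
    (5,4)@(11, 9): e=[0,-14,18] → .  [on edge]
    (4,5)@(9, 11): e=[0,-10,14] → .  [on edge]
    (3,6)@(7, 13): e=[0,-6,10] → .  [on edge]
    (2,7)@(5, 15): e=[0,-2,6] → .  [on edge]
    (1,8)@(3, 17): e=[0,2,2] → X  [on edge]
    (2,8)@(5, 17): e=[4,2,-2] → .
  covered (1 px):
    . . . . . .
    . . . . . .
    . . . . . .
    . . . . . .
    . . . . . .
    . . . . . .
    . . . . . .
    . . . . . .
    . X . . . .
T1:
  2·area = 58
  edge (5, 16)→(4, 2): d=(-1,-14) top-left  bias=+0
  edge (4, 2)→(8, 0): d=(4,-2) top-left  bias=+0
  edge (8, 0)→(5, 16): d=(-3,16) right/bottom  bias=-1
    (3,0)@(7, 1): e=[43,2,13] → X
    (4,0)@(9, 1): e=[71,6,-19] → .
    (2,1)@(5, 3): e=[13,6,39] → X
    (4,1)@(9, 3): e=[69,14,-25] → .
    (2,2)@(5, 5): e=[11,14,33] → X
    (4,2)@(9, 5): e=[67,22,-31] → .
    (2,3)@(5, 7): e=[9,22,27] → X
    (3,3)@(7, 7): e=[37,26,-5] → .
    (2,4)@(5, 9): e=[7,30,21] → X
    (3,4)@(7, 9): e=[35,34,-11] → .
    (2,5)@(5, 11): e=[5,38,15] → X
    (3,5)@(7, 11): e=[33,42,-17] → .
  covered (10 px):
    . . . X . .
    . . X X . .
    . . X X . .
    . . X . . .
    . . X . . .
    . . X . . .
    . . X . . .
    . . X . . .
    . . . . . .
T2:
  2·area = 25  (B↔C swapped to make it positive)
  edge (0, 11)→(6, 12): d=(6,1) right/bottom  bias=-1
  edge (6, 12)→(5, 16): d=(-1,4) right/bottom  bias=-1
  edge (5, 16)→(0, 11): d=(-5,-5) top-left  bias=+0
    (1,6)@(3, 13): e=[9,11,5] → X
    (2,6)@(5, 13): e=[7,3,15] → X
    (3,6)@(7, 13): e=[5,-5,25] → .
    (1,7)@(3, 15): e=[21,9,-5] → .
    (2,7)@(5, 15): e=[19,1,5] → X
    (3,7)@(7, 15): e=[17,-7,15] → .
    (2,8)@(5, 17): e=[31,-1,-5] → .
  covered (3 px):
    . . . . . .
    . . . . . .
    . . . . . .
    . . . . . .
    . . . . . .
    . . . . . .
    . X X . . .
    . . X . . .
    . . . . . .

Final: "outside"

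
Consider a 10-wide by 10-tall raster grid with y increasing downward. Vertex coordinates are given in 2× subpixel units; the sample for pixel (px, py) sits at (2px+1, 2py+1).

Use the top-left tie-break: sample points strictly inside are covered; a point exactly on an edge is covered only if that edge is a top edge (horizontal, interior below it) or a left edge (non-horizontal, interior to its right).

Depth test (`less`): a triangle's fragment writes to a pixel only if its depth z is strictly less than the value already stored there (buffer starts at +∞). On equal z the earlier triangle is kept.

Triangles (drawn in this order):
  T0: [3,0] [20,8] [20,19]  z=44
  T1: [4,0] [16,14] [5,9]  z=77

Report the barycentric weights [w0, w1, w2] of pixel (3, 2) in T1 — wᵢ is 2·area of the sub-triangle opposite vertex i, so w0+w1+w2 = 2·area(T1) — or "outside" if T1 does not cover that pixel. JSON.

T0:
  2·area = 187
  edge (3, 0)→(20, 8): d=(17,8) right/bottom  bias=-1
  edge (20, 8)→(20, 19): d=(0,11) right/bottom  bias=-1
  edge (20, 19)→(3, 0): d=(-17,-19) top-left  bias=+0
    (2,0)@(5, 1): e=[1,165,21] → X
    (3,0)@(7, 1): e=[-15,143,59] → .
    (2,1)@(5, 3): e=[35,165,-13] → .
    (3,1)@(7, 3): e=[19,143,25] → X
    (4,1)@(9, 3): e=[3,121,63] → X
    (5,1)@(11, 3): e=[-13,99,101] → .
    (3,2)@(7, 5): e=[53,143,-9] → .
    (4,2)@(9, 5): e=[37,121,29] → X
    (5,2)@(11, 5): e=[21,99,67] → X
    (6,2)@(13, 5): e=[5,77,105] → X
    (7,2)@(15, 5): e=[-11,55,143] → .
    (4,3)@(9, 7): e=[71,121,-5] → .
  covered (24 px):
    . . X . . . . . . .
    . . . X X . . . . .
    . . . . X X X . . .
    . . . . . X X X X .
    . . . . . . X X X X
    . . . . . . X X X X
    . . . . . . . X X X
    . . . . . . . . X X
    . . . . . . . . . X
    . . . . . . . . . .
T1:
  2·area = 94
  edge (4, 0)→(16, 14): d=(12,14) right/bottom  bias=-1
  edge (16, 14)→(5, 9): d=(-11,-5) top-left  bias=+0
  edge (5, 9)→(4, 0): d=(-1,-9) top-left  bias=+0
    (2,1)@(5, 3): e=[22,66,6] → X
    (3,1)@(7, 3): e=[-6,76,24] → .
    (2,2)@(5, 5): e=[46,44,4] → X
    (3,2)@(7, 5): e=[18,54,22] → X
    (4,2)@(9, 5): e=[-10,64,40] → .
    (2,3)@(5, 7): e=[70,22,2] → X
    (4,3)@(9, 7): e=[14,42,38] → X
    (5,3)@(11, 7): e=[-14,52,56] → .
    (2,4)@(5, 9): e=[94,0,0] → X  [on edge]
    (5,4)@(11, 9): e=[10,30,54] → X
    (6,4)@(13, 9): e=[-18,40,72] → .
    (2,5)@(5, 11): e=[118,-22,-2] → .
  covered (13 px):
    . . . . . . . . . .
    . . X . . . . . . .
    . . X X . . . . . .
    . . X X X . . . . .
    . . X X X X . . . .
    . . . . . X X . . .
    . . . . . . . X . .
    . . . . . . . . . .
    . . . . . . . . . .
    . . . . . . . . . .

Answer: [54,22,18]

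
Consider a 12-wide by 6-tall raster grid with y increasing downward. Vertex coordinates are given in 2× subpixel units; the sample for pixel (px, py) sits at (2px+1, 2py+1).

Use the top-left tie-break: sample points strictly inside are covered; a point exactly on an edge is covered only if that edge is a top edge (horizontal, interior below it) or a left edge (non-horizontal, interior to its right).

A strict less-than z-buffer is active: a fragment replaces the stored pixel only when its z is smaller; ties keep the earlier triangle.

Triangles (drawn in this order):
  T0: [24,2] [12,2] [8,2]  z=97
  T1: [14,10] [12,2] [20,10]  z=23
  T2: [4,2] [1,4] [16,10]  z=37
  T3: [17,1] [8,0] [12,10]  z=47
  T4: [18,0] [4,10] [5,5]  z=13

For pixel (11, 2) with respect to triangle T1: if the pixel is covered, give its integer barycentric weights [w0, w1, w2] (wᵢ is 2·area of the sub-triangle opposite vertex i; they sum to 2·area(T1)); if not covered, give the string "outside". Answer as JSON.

T0:
  degenerate (2·area = 0) — covers nothing
T1:
  2·area = 48
  edge (14, 10)→(12, 2): d=(-2,-8) top-left  bias=+0
  edge (12, 2)→(20, 10): d=(8,8) right/bottom  bias=-1
  edge (20, 10)→(14, 10): d=(-6,0) right/bottom  bias=-1
    (5,0)@(11, 1): e=[-6,0,54] → .  [on edge]
    (6,1)@(13, 3): e=[6,0,42] → .  [on edge]
    (6,2)@(13, 5): e=[2,16,30] → X
    (7,2)@(15, 5): e=[18,0,30] → .  [on edge]
    (6,3)@(13, 7): e=[-2,32,18] → .
    (7,3)@(15, 7): e=[14,16,18] → X
    (8,3)@(17, 7): e=[30,0,18] → .  [on edge]
    (7,4)@(15, 9): e=[10,32,6] → X
    (8,4)@(17, 9): e=[26,16,6] → X
    (9,4)@(19, 9): e=[42,0,6] → .  [on edge]
    (7,5)@(15, 11): e=[6,48,-6] → .
    (8,5)@(17, 11): e=[22,32,-6] → .
    (10,5)@(21, 11): e=[54,0,-6] → .  [on edge]
  covered (4 px):
    . . . . . . . . . . . .
    . . . . . . . . . . . .
    . . . . . . X . . . . .
    . . . . . . . X . . . .
    . . . . . . . X X . . .
    . . . . . . . . . . . .
T2:
  2·area = 48  (B↔C swapped to make it positive)
  edge (4, 2)→(16, 10): d=(12,8) right/bottom  bias=-1
  edge (16, 10)→(1, 4): d=(-15,-6) top-left  bias=+0
  edge (1, 4)→(4, 2): d=(3,-2) top-left  bias=+0
    (1,1)@(3, 3): e=[20,27,1] → X
    (2,1)@(5, 3): e=[4,39,5] → X
    (3,1)@(7, 3): e=[-12,51,9] → .
    (1,2)@(3, 5): e=[44,-3,7] → .
    (2,2)@(5, 5): e=[28,9,11] → X
    (3,2)@(7, 5): e=[12,21,15] → X
    (4,2)@(9, 5): e=[-4,33,19] → .
    (2,3)@(5, 7): e=[52,-21,17] → .
    (3,3)@(7, 7): e=[36,-9,21] → .
    (4,3)@(9, 7): e=[20,3,25] → X
    (5,3)@(11, 7): e=[4,15,29] → X
    (6,3)@(13, 7): e=[-12,27,33] → .
  covered (6 px):
    . . . . . . . . . . . .
    . X X . . . . . . . . .
    . . X X . . . . . . . .
    . . . . X X . . . . . .
    . . . . . . . . . . . .
    . . . . . . . . . . . .
T3:
  2·area = 86  (B↔C swapped to make it positive)
  edge (17, 1)→(12, 10): d=(-5,9) right/bottom  bias=-1
  edge (12, 10)→(8, 0): d=(-4,-10) top-left  bias=+0
  edge (8, 0)→(17, 1): d=(9,1) right/bottom  bias=-1
    (4,0)@(9, 1): e=[72,6,8] → X
    (5,0)@(11, 1): e=[54,26,6] → X
    (6,0)@(13, 1): e=[36,46,4] → X
    (7,0)@(15, 1): e=[18,66,2] → X
    (8,0)@(17, 1): e=[0,86,0] → .  [on edge]
    (4,1)@(9, 3): e=[62,-2,26] → .
    (5,1)@(11, 3): e=[44,18,24] → X
    (8,1)@(17, 3): e=[-10,78,18] → .
    (5,2)@(11, 5): e=[34,10,42] → X
    (7,2)@(15, 5): e=[-2,50,38] → .
    (5,3)@(11, 7): e=[24,2,60] → X
    (7,3)@(15, 7): e=[-12,42,56] → .
  covered (11 px):
    . . . . X X X X . . . .
    . . . . . X X X . . . .
    . . . . . X X . . . . .
    . . . . . X X . . . . .
    . . . . . . . . . . . .
    . . . . . . . . . . . .
T4:
  2·area = 60
  edge (18, 0)→(4, 10): d=(-14,10) right/bottom  bias=-1
  edge (4, 10)→(5, 5): d=(1,-5) top-left  bias=+0
  edge (5, 5)→(18, 0): d=(13,-5) top-left  bias=+0
    (5,1)@(11, 3): e=[28,28,4] → X
    (6,1)@(13, 3): e=[8,38,14] → X
    (7,1)@(15, 3): e=[-12,48,24] → .
    (2,2)@(5, 5): e=[60,0,0] → X  [on edge]
    (3,2)@(7, 5): e=[40,10,10] → X
    (4,2)@(9, 5): e=[20,20,20] → X
    (5,2)@(11, 5): e=[0,30,30] → .  [on edge]
    (6,2)@(13, 5): e=[-20,40,40] → .
    (2,3)@(5, 7): e=[32,2,26] → X
    (4,3)@(9, 7): e=[-8,22,46] → .
    (2,4)@(5, 9): e=[4,4,52] → X
    (3,4)@(7, 9): e=[-16,14,62] → .
  covered (8 px):
    . . . . . . . . . . . .
    . . . . . X X . . . . .
    . . X X X . . . . . . .
    . . X X . . . . . . . .
    . . X . . . . . . . . .
    . . . . . . . . . . . .

Final: "outside"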